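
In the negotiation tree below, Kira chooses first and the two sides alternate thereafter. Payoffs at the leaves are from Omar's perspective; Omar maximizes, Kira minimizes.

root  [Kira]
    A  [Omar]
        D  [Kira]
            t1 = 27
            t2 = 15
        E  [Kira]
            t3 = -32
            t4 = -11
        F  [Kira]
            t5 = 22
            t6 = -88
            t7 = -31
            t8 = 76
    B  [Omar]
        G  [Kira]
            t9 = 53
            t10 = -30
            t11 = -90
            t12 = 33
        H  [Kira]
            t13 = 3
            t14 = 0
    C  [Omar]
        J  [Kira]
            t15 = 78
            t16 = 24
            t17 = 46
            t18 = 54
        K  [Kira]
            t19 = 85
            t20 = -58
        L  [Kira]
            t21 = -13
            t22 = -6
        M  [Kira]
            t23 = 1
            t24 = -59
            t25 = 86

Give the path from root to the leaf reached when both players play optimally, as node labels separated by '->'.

D (Kira): min(27, 15) = 15
E (Kira): min(-32, -11) = -32
F (Kira): min(22, -88, -31, 76) = -88
A (Omar): max(15, -32, -88) = 15
G (Kira): min(53, -30, -90, 33) = -90
H (Kira): min(3, 0) = 0
B (Omar): max(-90, 0) = 0
J (Kira): min(78, 24, 46, 54) = 24
K (Kira): min(85, -58) = -58
L (Kira): min(-13, -6) = -13
M (Kira): min(1, -59, 86) = -59
C (Omar): max(24, -58, -13, -59) = 24
root (Kira): min(15, 0, 24) = 0
At root, Kira picks B (lowest: 0).
At B, Omar picks H (highest: 0).
At H, Kira picks t14 (lowest: 0).
Terminal value 0.

root -> B -> H -> t14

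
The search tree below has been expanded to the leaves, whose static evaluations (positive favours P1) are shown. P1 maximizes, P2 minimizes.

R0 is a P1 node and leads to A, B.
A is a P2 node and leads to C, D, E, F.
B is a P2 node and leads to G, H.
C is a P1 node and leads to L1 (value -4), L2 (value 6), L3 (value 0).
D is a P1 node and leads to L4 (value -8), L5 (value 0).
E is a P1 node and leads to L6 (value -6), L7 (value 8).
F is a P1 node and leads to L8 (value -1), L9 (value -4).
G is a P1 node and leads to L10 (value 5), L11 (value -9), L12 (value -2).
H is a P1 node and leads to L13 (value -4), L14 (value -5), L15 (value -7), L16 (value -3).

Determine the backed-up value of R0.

C (P1): max(-4, 6, 0) = 6
D (P1): max(-8, 0) = 0
E (P1): max(-6, 8) = 8
F (P1): max(-1, -4) = -1
A (P2): min(6, 0, 8, -1) = -1
G (P1): max(5, -9, -2) = 5
H (P1): max(-4, -5, -7, -3) = -3
B (P2): min(5, -3) = -3
R0 (P1): max(-1, -3) = -1

-1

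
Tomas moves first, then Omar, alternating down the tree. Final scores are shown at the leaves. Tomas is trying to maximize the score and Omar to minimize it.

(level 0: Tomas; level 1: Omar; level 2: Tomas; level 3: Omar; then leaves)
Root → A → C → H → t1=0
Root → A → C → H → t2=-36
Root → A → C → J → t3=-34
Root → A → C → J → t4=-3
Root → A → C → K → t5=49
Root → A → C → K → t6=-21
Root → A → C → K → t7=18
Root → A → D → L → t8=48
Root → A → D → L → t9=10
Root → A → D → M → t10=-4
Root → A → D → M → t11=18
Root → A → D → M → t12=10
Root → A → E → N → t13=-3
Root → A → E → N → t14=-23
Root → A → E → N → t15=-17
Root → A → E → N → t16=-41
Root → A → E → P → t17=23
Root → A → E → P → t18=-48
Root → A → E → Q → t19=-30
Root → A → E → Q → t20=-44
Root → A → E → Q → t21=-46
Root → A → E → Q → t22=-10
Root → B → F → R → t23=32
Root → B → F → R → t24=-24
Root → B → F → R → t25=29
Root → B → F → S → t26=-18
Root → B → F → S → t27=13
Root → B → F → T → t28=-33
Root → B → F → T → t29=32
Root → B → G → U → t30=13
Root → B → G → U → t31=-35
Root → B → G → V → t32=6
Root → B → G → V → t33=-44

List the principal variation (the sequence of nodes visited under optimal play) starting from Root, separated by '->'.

Root -> B -> G -> U -> t31

H (Omar): min(0, -36) = -36
J (Omar): min(-34, -3) = -34
K (Omar): min(49, -21, 18) = -21
C (Tomas): max(-36, -34, -21) = -21
L (Omar): min(48, 10) = 10
M (Omar): min(-4, 18, 10) = -4
D (Tomas): max(10, -4) = 10
N (Omar): min(-3, -23, -17, -41) = -41
P (Omar): min(23, -48) = -48
Q (Omar): min(-30, -44, -46, -10) = -46
E (Tomas): max(-41, -48, -46) = -41
A (Omar): min(-21, 10, -41) = -41
R (Omar): min(32, -24, 29) = -24
S (Omar): min(-18, 13) = -18
T (Omar): min(-33, 32) = -33
F (Tomas): max(-24, -18, -33) = -18
U (Omar): min(13, -35) = -35
V (Omar): min(6, -44) = -44
G (Tomas): max(-35, -44) = -35
B (Omar): min(-18, -35) = -35
Root (Tomas): max(-41, -35) = -35
At Root, Tomas picks B (highest: -35).
At B, Omar picks G (lowest: -35).
At G, Tomas picks U (highest: -35).
At U, Omar picks t31 (lowest: -35).
Terminal value -35.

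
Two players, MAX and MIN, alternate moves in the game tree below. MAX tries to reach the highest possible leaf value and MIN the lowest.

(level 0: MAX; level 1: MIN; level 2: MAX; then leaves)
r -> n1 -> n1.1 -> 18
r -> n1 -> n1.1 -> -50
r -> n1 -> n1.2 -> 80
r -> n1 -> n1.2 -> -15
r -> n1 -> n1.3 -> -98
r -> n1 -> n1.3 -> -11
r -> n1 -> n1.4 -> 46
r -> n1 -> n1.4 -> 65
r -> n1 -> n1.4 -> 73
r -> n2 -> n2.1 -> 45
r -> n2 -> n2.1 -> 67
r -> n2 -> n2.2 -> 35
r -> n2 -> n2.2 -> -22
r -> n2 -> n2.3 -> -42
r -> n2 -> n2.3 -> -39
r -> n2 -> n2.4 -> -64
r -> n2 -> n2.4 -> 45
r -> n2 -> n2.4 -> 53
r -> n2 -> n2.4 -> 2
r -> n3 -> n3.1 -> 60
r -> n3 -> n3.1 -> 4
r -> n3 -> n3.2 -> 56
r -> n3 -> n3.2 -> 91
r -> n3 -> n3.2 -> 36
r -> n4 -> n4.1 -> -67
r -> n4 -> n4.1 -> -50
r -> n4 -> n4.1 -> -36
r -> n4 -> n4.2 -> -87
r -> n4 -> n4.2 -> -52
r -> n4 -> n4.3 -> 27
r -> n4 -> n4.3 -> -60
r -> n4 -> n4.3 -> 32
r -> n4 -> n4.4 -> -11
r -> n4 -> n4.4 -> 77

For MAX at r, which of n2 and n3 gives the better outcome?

n3

n2.1 (MAX): max(45, 67) = 67
n2.2 (MAX): max(35, -22) = 35
n2.3 (MAX): max(-42, -39) = -39
n2.4 (MAX): max(-64, 45, 53, 2) = 53
n2 (MIN): min(67, 35, -39, 53) = -39
n3.1 (MAX): max(60, 4) = 60
n3.2 (MAX): max(56, 91, 36) = 91
n3 (MIN): min(60, 91) = 60
MAX prefers the higher value; n2=-39, n3=60. n3 is better since 60 > -39.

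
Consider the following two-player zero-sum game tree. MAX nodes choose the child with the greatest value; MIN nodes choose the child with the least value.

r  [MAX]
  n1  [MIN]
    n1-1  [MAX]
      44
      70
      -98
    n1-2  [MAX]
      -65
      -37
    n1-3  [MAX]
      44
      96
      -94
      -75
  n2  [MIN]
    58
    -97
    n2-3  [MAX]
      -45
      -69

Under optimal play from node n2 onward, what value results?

-97

n2-3 (MAX): max(-45, -69) = -45
n2 (MIN): min(58, -97, -45) = -97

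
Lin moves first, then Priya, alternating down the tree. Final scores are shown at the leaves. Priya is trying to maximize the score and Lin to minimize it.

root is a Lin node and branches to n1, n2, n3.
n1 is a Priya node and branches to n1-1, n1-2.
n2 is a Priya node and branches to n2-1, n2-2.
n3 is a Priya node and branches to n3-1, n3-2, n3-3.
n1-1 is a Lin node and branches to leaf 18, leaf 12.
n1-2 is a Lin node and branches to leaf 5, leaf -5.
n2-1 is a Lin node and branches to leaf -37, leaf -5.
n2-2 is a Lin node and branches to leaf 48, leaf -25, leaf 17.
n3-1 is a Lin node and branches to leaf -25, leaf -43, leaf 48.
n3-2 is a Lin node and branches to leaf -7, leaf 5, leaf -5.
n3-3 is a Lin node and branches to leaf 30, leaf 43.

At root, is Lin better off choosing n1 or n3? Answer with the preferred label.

n1

n1-1 (Lin): min(18, 12) = 12
n1-2 (Lin): min(5, -5) = -5
n1 (Priya): max(12, -5) = 12
n3-1 (Lin): min(-25, -43, 48) = -43
n3-2 (Lin): min(-7, 5, -5) = -7
n3-3 (Lin): min(30, 43) = 30
n3 (Priya): max(-43, -7, 30) = 30
Lin prefers the lower value; n1=12, n3=30. n1 is better since 12 < 30.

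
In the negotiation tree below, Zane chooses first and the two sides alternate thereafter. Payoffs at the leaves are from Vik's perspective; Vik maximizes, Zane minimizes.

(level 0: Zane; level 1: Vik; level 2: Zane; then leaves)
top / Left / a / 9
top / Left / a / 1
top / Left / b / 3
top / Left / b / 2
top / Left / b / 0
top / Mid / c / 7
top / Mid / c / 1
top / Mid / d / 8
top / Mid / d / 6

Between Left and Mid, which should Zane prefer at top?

a (Zane): min(9, 1) = 1
b (Zane): min(3, 2, 0) = 0
Left (Vik): max(1, 0) = 1
c (Zane): min(7, 1) = 1
d (Zane): min(8, 6) = 6
Mid (Vik): max(1, 6) = 6
Zane prefers the lower value; Left=1, Mid=6. Left is better since 1 < 6.

Left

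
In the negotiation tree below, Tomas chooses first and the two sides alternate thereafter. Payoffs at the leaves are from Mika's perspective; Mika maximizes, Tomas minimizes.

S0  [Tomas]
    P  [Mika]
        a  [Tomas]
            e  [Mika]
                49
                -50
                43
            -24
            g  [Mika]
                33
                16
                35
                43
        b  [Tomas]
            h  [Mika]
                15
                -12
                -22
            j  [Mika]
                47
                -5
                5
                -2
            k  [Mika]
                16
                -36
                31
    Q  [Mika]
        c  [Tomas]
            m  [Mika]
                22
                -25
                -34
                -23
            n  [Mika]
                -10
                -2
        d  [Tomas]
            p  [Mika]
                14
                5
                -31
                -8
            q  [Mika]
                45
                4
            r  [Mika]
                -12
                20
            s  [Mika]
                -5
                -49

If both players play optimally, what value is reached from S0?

e (Mika): max(49, -50, 43) = 49
g (Mika): max(33, 16, 35, 43) = 43
a (Tomas): min(49, -24, 43) = -24
h (Mika): max(15, -12, -22) = 15
j (Mika): max(47, -5, 5, -2) = 47
k (Mika): max(16, -36, 31) = 31
b (Tomas): min(15, 47, 31) = 15
P (Mika): max(-24, 15) = 15
m (Mika): max(22, -25, -34, -23) = 22
n (Mika): max(-10, -2) = -2
c (Tomas): min(22, -2) = -2
p (Mika): max(14, 5, -31, -8) = 14
q (Mika): max(45, 4) = 45
r (Mika): max(-12, 20) = 20
s (Mika): max(-5, -49) = -5
d (Tomas): min(14, 45, 20, -5) = -5
Q (Mika): max(-2, -5) = -2
S0 (Tomas): min(15, -2) = -2

-2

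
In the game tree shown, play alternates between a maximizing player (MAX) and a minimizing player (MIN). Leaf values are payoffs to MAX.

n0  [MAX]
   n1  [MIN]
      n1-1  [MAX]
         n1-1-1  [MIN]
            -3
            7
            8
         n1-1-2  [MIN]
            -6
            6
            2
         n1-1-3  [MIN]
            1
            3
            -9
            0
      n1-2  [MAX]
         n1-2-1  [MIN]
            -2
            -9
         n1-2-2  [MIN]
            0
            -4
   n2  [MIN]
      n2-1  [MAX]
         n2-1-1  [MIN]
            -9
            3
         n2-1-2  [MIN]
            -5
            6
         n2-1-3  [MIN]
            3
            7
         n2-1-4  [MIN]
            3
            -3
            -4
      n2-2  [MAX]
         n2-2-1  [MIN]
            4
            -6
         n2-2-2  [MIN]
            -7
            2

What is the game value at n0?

-4

n1-1-1 (MIN): min(-3, 7, 8) = -3
n1-1-2 (MIN): min(-6, 6, 2) = -6
n1-1-3 (MIN): min(1, 3, -9, 0) = -9
n1-1 (MAX): max(-3, -6, -9) = -3
n1-2-1 (MIN): min(-2, -9) = -9
n1-2-2 (MIN): min(0, -4) = -4
n1-2 (MAX): max(-9, -4) = -4
n1 (MIN): min(-3, -4) = -4
n2-1-1 (MIN): min(-9, 3) = -9
n2-1-2 (MIN): min(-5, 6) = -5
n2-1-3 (MIN): min(3, 7) = 3
n2-1-4 (MIN): min(3, -3, -4) = -4
n2-1 (MAX): max(-9, -5, 3, -4) = 3
n2-2-1 (MIN): min(4, -6) = -6
n2-2-2 (MIN): min(-7, 2) = -7
n2-2 (MAX): max(-6, -7) = -6
n2 (MIN): min(3, -6) = -6
n0 (MAX): max(-4, -6) = -4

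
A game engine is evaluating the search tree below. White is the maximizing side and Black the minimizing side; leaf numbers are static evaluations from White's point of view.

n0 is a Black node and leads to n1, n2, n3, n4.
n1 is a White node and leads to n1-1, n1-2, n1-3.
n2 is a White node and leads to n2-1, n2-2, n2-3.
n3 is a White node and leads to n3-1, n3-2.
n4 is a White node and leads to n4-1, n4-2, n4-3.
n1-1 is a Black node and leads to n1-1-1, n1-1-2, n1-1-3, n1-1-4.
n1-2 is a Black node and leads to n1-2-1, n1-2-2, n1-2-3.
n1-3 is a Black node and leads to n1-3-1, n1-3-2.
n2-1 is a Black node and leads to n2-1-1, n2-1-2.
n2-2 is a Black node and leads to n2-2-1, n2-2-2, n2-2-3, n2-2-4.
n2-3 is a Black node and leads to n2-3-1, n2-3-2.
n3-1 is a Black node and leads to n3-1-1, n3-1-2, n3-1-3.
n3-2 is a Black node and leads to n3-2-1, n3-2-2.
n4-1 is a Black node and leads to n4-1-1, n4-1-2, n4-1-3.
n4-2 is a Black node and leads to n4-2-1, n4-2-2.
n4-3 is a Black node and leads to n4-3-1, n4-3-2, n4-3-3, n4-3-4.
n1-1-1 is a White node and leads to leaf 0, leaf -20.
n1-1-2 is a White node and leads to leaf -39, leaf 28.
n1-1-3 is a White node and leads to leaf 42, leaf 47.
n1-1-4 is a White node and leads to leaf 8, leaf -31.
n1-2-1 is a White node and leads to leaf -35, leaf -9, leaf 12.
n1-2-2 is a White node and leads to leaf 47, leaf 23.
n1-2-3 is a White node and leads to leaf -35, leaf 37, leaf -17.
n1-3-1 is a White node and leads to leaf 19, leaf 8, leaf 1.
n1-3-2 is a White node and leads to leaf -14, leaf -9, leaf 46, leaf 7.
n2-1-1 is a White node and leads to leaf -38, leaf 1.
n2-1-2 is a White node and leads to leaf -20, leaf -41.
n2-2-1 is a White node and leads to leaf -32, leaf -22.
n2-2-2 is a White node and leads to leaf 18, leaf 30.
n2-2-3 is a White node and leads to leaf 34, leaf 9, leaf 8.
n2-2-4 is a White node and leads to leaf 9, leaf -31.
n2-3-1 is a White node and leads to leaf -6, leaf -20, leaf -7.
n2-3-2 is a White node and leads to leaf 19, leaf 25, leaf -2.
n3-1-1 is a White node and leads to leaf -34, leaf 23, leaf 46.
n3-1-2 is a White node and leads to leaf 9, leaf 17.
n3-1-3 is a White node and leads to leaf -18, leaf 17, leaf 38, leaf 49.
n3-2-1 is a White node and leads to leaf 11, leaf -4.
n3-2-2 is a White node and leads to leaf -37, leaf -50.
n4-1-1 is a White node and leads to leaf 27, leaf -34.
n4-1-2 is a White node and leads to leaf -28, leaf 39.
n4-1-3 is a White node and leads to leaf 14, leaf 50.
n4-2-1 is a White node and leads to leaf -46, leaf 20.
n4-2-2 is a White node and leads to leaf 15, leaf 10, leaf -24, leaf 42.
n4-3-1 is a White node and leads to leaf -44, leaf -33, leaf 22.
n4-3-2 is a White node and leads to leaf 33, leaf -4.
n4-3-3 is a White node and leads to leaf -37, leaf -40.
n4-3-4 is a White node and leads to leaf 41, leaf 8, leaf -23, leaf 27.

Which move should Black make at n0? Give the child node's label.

n2

n1-1-1 (White): max(0, -20) = 0
n1-1-2 (White): max(-39, 28) = 28
n1-1-3 (White): max(42, 47) = 47
n1-1-4 (White): max(8, -31) = 8
n1-1 (Black): min(0, 28, 47, 8) = 0
n1-2-1 (White): max(-35, -9, 12) = 12
n1-2-2 (White): max(47, 23) = 47
n1-2-3 (White): max(-35, 37, -17) = 37
n1-2 (Black): min(12, 47, 37) = 12
n1-3-1 (White): max(19, 8, 1) = 19
n1-3-2 (White): max(-14, -9, 46, 7) = 46
n1-3 (Black): min(19, 46) = 19
n1 (White): max(0, 12, 19) = 19
n2-1-1 (White): max(-38, 1) = 1
n2-1-2 (White): max(-20, -41) = -20
n2-1 (Black): min(1, -20) = -20
n2-2-1 (White): max(-32, -22) = -22
n2-2-2 (White): max(18, 30) = 30
n2-2-3 (White): max(34, 9, 8) = 34
n2-2-4 (White): max(9, -31) = 9
n2-2 (Black): min(-22, 30, 34, 9) = -22
n2-3-1 (White): max(-6, -20, -7) = -6
n2-3-2 (White): max(19, 25, -2) = 25
n2-3 (Black): min(-6, 25) = -6
n2 (White): max(-20, -22, -6) = -6
n3-1-1 (White): max(-34, 23, 46) = 46
n3-1-2 (White): max(9, 17) = 17
n3-1-3 (White): max(-18, 17, 38, 49) = 49
n3-1 (Black): min(46, 17, 49) = 17
n3-2-1 (White): max(11, -4) = 11
n3-2-2 (White): max(-37, -50) = -37
n3-2 (Black): min(11, -37) = -37
n3 (White): max(17, -37) = 17
n4-1-1 (White): max(27, -34) = 27
n4-1-2 (White): max(-28, 39) = 39
n4-1-3 (White): max(14, 50) = 50
n4-1 (Black): min(27, 39, 50) = 27
n4-2-1 (White): max(-46, 20) = 20
n4-2-2 (White): max(15, 10, -24, 42) = 42
n4-2 (Black): min(20, 42) = 20
n4-3-1 (White): max(-44, -33, 22) = 22
n4-3-2 (White): max(33, -4) = 33
n4-3-3 (White): max(-37, -40) = -37
n4-3-4 (White): max(41, 8, -23, 27) = 41
n4-3 (Black): min(22, 33, -37, 41) = -37
n4 (White): max(27, 20, -37) = 27
n0 (Black): min(19, -6, 17, 27) = -6
Black at n0 wants the lowest of {n1=19, n2=-6, n3=17, n4=27}, so chooses n2.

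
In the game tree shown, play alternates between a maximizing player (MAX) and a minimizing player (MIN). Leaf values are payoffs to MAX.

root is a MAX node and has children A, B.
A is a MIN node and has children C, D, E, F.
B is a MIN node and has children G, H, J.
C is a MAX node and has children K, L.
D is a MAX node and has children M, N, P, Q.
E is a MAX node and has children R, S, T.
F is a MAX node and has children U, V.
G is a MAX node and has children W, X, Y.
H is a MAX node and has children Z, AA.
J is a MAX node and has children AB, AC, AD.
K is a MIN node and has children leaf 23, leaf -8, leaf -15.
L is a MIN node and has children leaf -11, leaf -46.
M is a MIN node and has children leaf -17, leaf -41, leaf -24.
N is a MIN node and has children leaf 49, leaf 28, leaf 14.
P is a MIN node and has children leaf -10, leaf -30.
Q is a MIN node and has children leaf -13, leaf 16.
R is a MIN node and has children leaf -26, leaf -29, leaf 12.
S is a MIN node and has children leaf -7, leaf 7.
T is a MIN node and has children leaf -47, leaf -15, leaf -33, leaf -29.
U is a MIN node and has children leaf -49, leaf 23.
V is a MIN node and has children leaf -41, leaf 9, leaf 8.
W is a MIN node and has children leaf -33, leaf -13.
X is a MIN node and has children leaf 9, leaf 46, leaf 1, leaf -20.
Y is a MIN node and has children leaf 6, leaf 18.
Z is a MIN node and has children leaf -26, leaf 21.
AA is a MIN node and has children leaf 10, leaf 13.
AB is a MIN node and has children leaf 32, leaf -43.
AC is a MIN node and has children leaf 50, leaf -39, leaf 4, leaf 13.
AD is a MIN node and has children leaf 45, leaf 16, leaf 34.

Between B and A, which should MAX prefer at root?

W (MIN): min(-33, -13) = -33
X (MIN): min(9, 46, 1, -20) = -20
Y (MIN): min(6, 18) = 6
G (MAX): max(-33, -20, 6) = 6
Z (MIN): min(-26, 21) = -26
AA (MIN): min(10, 13) = 10
H (MAX): max(-26, 10) = 10
AB (MIN): min(32, -43) = -43
AC (MIN): min(50, -39, 4, 13) = -39
AD (MIN): min(45, 16, 34) = 16
J (MAX): max(-43, -39, 16) = 16
B (MIN): min(6, 10, 16) = 6
K (MIN): min(23, -8, -15) = -15
L (MIN): min(-11, -46) = -46
C (MAX): max(-15, -46) = -15
M (MIN): min(-17, -41, -24) = -41
N (MIN): min(49, 28, 14) = 14
P (MIN): min(-10, -30) = -30
Q (MIN): min(-13, 16) = -13
D (MAX): max(-41, 14, -30, -13) = 14
R (MIN): min(-26, -29, 12) = -29
S (MIN): min(-7, 7) = -7
T (MIN): min(-47, -15, -33, -29) = -47
E (MAX): max(-29, -7, -47) = -7
U (MIN): min(-49, 23) = -49
V (MIN): min(-41, 9, 8) = -41
F (MAX): max(-49, -41) = -41
A (MIN): min(-15, 14, -7, -41) = -41
MAX prefers the higher value; B=6, A=-41. B is better since 6 > -41.

B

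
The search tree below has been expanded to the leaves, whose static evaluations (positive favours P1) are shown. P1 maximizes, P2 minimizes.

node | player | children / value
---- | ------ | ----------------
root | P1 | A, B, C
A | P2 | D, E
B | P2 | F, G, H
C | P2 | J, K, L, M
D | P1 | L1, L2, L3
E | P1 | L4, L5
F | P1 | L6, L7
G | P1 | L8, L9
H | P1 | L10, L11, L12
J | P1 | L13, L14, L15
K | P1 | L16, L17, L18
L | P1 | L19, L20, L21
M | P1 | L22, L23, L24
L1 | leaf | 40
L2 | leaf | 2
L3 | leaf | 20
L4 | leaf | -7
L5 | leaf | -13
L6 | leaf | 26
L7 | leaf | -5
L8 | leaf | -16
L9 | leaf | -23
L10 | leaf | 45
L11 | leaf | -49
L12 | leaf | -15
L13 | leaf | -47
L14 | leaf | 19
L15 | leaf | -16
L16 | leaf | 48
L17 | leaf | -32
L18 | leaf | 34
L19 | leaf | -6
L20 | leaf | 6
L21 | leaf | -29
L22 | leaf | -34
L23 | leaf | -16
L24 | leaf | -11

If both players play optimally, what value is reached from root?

-7

D (P1): max(40, 2, 20) = 40
E (P1): max(-7, -13) = -7
A (P2): min(40, -7) = -7
F (P1): max(26, -5) = 26
G (P1): max(-16, -23) = -16
H (P1): max(45, -49, -15) = 45
B (P2): min(26, -16, 45) = -16
J (P1): max(-47, 19, -16) = 19
K (P1): max(48, -32, 34) = 48
L (P1): max(-6, 6, -29) = 6
M (P1): max(-34, -16, -11) = -11
C (P2): min(19, 48, 6, -11) = -11
root (P1): max(-7, -16, -11) = -7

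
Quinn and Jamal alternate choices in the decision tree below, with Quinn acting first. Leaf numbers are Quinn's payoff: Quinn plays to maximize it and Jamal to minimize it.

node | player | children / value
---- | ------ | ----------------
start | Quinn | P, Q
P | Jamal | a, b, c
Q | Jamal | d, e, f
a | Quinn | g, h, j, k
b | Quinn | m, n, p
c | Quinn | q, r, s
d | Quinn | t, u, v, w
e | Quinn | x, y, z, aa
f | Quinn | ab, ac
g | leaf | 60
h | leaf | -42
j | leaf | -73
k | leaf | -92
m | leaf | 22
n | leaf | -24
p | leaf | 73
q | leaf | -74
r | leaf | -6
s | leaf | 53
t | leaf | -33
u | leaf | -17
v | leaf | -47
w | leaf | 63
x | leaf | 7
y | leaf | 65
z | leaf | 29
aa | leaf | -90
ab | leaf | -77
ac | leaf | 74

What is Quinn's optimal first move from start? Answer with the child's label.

Q

a (Quinn): max(60, -42, -73, -92) = 60
b (Quinn): max(22, -24, 73) = 73
c (Quinn): max(-74, -6, 53) = 53
P (Jamal): min(60, 73, 53) = 53
d (Quinn): max(-33, -17, -47, 63) = 63
e (Quinn): max(7, 65, 29, -90) = 65
f (Quinn): max(-77, 74) = 74
Q (Jamal): min(63, 65, 74) = 63
start (Quinn): max(53, 63) = 63
Quinn at start wants the highest of {P=53, Q=63}, so chooses Q.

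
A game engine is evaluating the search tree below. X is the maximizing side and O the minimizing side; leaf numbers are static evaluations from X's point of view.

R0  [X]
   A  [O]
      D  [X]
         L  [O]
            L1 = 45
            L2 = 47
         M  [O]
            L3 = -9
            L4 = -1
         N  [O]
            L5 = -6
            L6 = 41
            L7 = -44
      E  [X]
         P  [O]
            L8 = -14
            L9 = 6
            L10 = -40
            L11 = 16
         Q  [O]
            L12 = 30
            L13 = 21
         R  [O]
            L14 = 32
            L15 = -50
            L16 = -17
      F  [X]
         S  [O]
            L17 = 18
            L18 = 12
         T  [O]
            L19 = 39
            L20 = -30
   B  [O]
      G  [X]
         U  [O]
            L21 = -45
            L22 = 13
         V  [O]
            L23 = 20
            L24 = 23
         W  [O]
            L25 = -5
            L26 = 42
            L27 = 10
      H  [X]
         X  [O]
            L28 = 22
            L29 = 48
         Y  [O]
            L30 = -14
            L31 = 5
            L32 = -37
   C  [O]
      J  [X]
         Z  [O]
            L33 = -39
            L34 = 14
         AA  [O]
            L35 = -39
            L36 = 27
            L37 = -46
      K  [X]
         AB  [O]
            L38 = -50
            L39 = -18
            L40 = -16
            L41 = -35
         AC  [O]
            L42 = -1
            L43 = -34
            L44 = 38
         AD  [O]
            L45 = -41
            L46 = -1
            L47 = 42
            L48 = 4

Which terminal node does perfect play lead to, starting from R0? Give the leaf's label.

L23

L (O): min(45, 47) = 45
M (O): min(-9, -1) = -9
N (O): min(-6, 41, -44) = -44
D (X): max(45, -9, -44) = 45
P (O): min(-14, 6, -40, 16) = -40
Q (O): min(30, 21) = 21
R (O): min(32, -50, -17) = -50
E (X): max(-40, 21, -50) = 21
S (O): min(18, 12) = 12
T (O): min(39, -30) = -30
F (X): max(12, -30) = 12
A (O): min(45, 21, 12) = 12
U (O): min(-45, 13) = -45
V (O): min(20, 23) = 20
W (O): min(-5, 42, 10) = -5
G (X): max(-45, 20, -5) = 20
X (O): min(22, 48) = 22
Y (O): min(-14, 5, -37) = -37
H (X): max(22, -37) = 22
B (O): min(20, 22) = 20
Z (O): min(-39, 14) = -39
AA (O): min(-39, 27, -46) = -46
J (X): max(-39, -46) = -39
AB (O): min(-50, -18, -16, -35) = -50
AC (O): min(-1, -34, 38) = -34
AD (O): min(-41, -1, 42, 4) = -41
K (X): max(-50, -34, -41) = -34
C (O): min(-39, -34) = -39
R0 (X): max(12, 20, -39) = 20
At R0, X picks B (highest: 20).
At B, O picks G (lowest: 20).
At G, X picks V (highest: 20).
At V, O picks L23 (lowest: 20).
Terminal value 20.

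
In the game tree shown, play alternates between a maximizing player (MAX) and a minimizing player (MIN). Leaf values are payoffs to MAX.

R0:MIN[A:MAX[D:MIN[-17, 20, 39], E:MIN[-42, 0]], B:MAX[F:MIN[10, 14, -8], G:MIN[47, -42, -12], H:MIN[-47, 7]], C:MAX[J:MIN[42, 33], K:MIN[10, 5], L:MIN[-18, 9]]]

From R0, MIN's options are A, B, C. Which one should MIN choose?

D (MIN): min(-17, 20, 39) = -17
E (MIN): min(-42, 0) = -42
A (MAX): max(-17, -42) = -17
F (MIN): min(10, 14, -8) = -8
G (MIN): min(47, -42, -12) = -42
H (MIN): min(-47, 7) = -47
B (MAX): max(-8, -42, -47) = -8
J (MIN): min(42, 33) = 33
K (MIN): min(10, 5) = 5
L (MIN): min(-18, 9) = -18
C (MAX): max(33, 5, -18) = 33
R0 (MIN): min(-17, -8, 33) = -17
MIN at R0 wants the lowest of {A=-17, B=-8, C=33}, so chooses A.

A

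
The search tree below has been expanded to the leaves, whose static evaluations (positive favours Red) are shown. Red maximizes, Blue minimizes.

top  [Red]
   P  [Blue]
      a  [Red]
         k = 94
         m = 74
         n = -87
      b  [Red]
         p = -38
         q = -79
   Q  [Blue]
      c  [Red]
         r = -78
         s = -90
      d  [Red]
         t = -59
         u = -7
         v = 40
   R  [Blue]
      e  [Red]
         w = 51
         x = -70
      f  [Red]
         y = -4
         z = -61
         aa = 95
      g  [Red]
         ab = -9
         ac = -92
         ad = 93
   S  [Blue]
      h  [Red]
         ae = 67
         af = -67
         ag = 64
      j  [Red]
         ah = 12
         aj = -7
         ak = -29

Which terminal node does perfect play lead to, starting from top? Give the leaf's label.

a (Red): max(94, 74, -87) = 94
b (Red): max(-38, -79) = -38
P (Blue): min(94, -38) = -38
c (Red): max(-78, -90) = -78
d (Red): max(-59, -7, 40) = 40
Q (Blue): min(-78, 40) = -78
e (Red): max(51, -70) = 51
f (Red): max(-4, -61, 95) = 95
g (Red): max(-9, -92, 93) = 93
R (Blue): min(51, 95, 93) = 51
h (Red): max(67, -67, 64) = 67
j (Red): max(12, -7, -29) = 12
S (Blue): min(67, 12) = 12
top (Red): max(-38, -78, 51, 12) = 51
At top, Red picks R (highest: 51).
At R, Blue picks e (lowest: 51).
At e, Red picks w (highest: 51).
Terminal value 51.

w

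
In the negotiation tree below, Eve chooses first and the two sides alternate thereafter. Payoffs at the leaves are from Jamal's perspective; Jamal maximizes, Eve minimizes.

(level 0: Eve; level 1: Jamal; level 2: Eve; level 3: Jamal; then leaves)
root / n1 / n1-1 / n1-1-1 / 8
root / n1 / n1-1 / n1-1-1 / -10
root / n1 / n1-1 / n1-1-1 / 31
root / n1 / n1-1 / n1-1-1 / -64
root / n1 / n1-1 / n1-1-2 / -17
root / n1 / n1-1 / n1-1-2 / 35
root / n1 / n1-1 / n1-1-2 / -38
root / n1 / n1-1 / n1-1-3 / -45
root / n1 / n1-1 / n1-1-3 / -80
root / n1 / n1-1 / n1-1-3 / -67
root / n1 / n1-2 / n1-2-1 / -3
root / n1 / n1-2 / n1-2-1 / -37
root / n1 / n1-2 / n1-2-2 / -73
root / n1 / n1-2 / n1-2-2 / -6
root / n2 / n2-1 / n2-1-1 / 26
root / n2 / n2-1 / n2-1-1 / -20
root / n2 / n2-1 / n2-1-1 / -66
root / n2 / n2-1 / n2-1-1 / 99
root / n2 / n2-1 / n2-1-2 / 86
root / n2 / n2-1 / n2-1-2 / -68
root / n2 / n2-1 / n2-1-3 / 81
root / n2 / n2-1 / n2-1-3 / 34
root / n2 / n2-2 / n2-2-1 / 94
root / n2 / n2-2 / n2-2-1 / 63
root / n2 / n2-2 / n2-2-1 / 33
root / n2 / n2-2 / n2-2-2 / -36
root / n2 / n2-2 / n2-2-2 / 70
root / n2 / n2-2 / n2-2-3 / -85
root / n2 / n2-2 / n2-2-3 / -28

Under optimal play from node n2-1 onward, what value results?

n2-1-1 (Jamal): max(26, -20, -66, 99) = 99
n2-1-2 (Jamal): max(86, -68) = 86
n2-1-3 (Jamal): max(81, 34) = 81
n2-1 (Eve): min(99, 86, 81) = 81

81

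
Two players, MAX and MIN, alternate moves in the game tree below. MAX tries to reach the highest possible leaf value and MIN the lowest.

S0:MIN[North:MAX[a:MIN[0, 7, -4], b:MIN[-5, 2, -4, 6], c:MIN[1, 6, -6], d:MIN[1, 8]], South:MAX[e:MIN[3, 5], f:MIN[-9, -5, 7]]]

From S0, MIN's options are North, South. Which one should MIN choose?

North

a (MIN): min(0, 7, -4) = -4
b (MIN): min(-5, 2, -4, 6) = -5
c (MIN): min(1, 6, -6) = -6
d (MIN): min(1, 8) = 1
North (MAX): max(-4, -5, -6, 1) = 1
e (MIN): min(3, 5) = 3
f (MIN): min(-9, -5, 7) = -9
South (MAX): max(3, -9) = 3
S0 (MIN): min(1, 3) = 1
MIN at S0 wants the lowest of {North=1, South=3}, so chooses North.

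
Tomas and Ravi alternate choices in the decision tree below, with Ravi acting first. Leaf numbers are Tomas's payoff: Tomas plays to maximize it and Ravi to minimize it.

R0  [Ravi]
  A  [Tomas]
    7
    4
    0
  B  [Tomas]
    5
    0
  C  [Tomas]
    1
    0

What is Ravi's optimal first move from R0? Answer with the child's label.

A (Tomas): max(7, 4, 0) = 7
B (Tomas): max(5, 0) = 5
C (Tomas): max(1, 0) = 1
R0 (Ravi): min(7, 5, 1) = 1
Ravi at R0 wants the lowest of {A=7, B=5, C=1}, so chooses C.

C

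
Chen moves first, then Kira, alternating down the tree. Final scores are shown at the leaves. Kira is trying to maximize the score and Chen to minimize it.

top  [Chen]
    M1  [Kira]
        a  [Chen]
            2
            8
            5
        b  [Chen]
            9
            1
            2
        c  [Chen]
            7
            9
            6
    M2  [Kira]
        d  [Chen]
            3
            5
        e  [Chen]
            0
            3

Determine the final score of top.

a (Chen): min(2, 8, 5) = 2
b (Chen): min(9, 1, 2) = 1
c (Chen): min(7, 9, 6) = 6
M1 (Kira): max(2, 1, 6) = 6
d (Chen): min(3, 5) = 3
e (Chen): min(0, 3) = 0
M2 (Kira): max(3, 0) = 3
top (Chen): min(6, 3) = 3

3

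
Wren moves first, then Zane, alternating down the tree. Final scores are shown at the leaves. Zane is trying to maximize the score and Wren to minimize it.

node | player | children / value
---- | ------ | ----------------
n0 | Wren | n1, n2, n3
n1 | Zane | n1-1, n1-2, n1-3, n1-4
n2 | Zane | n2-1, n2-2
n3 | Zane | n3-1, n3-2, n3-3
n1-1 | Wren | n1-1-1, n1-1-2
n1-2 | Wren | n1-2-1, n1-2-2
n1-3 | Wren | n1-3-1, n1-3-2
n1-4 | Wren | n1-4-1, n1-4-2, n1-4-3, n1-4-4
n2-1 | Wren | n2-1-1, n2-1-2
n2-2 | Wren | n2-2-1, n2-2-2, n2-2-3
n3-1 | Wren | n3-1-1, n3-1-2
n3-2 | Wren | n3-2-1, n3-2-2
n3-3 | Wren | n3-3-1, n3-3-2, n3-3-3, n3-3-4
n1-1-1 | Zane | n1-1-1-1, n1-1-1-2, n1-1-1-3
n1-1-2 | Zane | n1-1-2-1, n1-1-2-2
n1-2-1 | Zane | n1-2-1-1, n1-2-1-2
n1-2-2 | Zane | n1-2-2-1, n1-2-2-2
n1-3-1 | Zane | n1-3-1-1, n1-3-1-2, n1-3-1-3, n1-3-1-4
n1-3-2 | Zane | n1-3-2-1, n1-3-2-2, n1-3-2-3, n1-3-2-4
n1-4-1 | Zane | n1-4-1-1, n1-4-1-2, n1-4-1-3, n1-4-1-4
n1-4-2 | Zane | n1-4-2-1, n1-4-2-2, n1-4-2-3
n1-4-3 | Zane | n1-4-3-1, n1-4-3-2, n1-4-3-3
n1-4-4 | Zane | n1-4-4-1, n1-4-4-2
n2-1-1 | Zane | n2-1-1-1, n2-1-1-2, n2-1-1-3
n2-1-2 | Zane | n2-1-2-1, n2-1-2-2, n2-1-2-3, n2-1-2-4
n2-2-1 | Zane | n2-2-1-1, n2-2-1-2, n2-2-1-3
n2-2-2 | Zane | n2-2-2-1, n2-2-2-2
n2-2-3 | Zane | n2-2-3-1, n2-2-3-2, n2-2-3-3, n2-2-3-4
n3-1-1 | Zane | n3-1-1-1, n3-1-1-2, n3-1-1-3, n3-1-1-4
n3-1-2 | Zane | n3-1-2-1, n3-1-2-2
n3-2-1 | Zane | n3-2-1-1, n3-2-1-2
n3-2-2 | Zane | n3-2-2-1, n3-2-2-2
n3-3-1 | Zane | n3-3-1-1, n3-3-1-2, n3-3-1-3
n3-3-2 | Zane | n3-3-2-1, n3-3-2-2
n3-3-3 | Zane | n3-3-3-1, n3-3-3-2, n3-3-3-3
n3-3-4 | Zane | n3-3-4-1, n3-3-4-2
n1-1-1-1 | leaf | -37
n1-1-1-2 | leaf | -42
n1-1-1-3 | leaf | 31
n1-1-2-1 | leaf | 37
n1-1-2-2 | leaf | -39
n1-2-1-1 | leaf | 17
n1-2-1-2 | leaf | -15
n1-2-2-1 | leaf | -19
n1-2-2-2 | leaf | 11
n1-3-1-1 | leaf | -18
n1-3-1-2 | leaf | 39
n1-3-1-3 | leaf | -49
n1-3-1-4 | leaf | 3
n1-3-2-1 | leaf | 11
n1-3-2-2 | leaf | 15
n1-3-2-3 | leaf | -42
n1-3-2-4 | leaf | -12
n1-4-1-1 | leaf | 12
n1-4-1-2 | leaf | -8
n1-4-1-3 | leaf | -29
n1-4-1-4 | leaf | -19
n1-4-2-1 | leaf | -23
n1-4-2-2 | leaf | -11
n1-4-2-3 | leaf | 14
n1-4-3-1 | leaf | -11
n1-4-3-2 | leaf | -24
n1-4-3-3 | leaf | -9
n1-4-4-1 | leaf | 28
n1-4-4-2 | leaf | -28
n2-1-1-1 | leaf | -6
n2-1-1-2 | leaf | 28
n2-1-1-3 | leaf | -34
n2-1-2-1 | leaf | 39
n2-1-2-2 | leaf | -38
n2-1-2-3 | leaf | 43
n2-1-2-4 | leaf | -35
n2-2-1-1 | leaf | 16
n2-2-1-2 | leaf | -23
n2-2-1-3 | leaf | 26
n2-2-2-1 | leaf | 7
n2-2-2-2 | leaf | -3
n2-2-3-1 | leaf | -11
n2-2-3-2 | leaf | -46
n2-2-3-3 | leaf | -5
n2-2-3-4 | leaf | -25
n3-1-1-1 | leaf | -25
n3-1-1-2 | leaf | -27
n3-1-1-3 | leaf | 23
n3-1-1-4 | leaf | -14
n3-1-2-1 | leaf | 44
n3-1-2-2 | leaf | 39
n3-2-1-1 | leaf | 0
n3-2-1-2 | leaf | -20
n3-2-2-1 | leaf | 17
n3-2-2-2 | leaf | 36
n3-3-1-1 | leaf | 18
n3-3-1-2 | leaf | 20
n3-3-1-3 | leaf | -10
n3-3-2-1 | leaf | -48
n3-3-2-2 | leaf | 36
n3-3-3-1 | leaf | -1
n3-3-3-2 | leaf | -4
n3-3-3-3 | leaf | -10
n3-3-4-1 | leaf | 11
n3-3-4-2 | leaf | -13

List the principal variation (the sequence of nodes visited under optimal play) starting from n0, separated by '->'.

n0 -> n3 -> n3-1 -> n3-1-1 -> n3-1-1-3

n1-1-1 (Zane): max(-37, -42, 31) = 31
n1-1-2 (Zane): max(37, -39) = 37
n1-1 (Wren): min(31, 37) = 31
n1-2-1 (Zane): max(17, -15) = 17
n1-2-2 (Zane): max(-19, 11) = 11
n1-2 (Wren): min(17, 11) = 11
n1-3-1 (Zane): max(-18, 39, -49, 3) = 39
n1-3-2 (Zane): max(11, 15, -42, -12) = 15
n1-3 (Wren): min(39, 15) = 15
n1-4-1 (Zane): max(12, -8, -29, -19) = 12
n1-4-2 (Zane): max(-23, -11, 14) = 14
n1-4-3 (Zane): max(-11, -24, -9) = -9
n1-4-4 (Zane): max(28, -28) = 28
n1-4 (Wren): min(12, 14, -9, 28) = -9
n1 (Zane): max(31, 11, 15, -9) = 31
n2-1-1 (Zane): max(-6, 28, -34) = 28
n2-1-2 (Zane): max(39, -38, 43, -35) = 43
n2-1 (Wren): min(28, 43) = 28
n2-2-1 (Zane): max(16, -23, 26) = 26
n2-2-2 (Zane): max(7, -3) = 7
n2-2-3 (Zane): max(-11, -46, -5, -25) = -5
n2-2 (Wren): min(26, 7, -5) = -5
n2 (Zane): max(28, -5) = 28
n3-1-1 (Zane): max(-25, -27, 23, -14) = 23
n3-1-2 (Zane): max(44, 39) = 44
n3-1 (Wren): min(23, 44) = 23
n3-2-1 (Zane): max(0, -20) = 0
n3-2-2 (Zane): max(17, 36) = 36
n3-2 (Wren): min(0, 36) = 0
n3-3-1 (Zane): max(18, 20, -10) = 20
n3-3-2 (Zane): max(-48, 36) = 36
n3-3-3 (Zane): max(-1, -4, -10) = -1
n3-3-4 (Zane): max(11, -13) = 11
n3-3 (Wren): min(20, 36, -1, 11) = -1
n3 (Zane): max(23, 0, -1) = 23
n0 (Wren): min(31, 28, 23) = 23
At n0, Wren picks n3 (lowest: 23).
At n3, Zane picks n3-1 (highest: 23).
At n3-1, Wren picks n3-1-1 (lowest: 23).
At n3-1-1, Zane picks n3-1-1-3 (highest: 23).
Terminal value 23.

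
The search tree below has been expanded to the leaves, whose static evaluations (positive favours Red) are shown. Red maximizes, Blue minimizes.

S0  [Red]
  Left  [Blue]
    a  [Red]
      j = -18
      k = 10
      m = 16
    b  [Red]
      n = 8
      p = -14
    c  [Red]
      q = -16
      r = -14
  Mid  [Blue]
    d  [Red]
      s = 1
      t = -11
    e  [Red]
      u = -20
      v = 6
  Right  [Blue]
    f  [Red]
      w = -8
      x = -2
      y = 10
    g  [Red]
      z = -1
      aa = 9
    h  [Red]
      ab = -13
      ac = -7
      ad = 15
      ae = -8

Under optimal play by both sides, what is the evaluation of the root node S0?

a (Red): max(-18, 10, 16) = 16
b (Red): max(8, -14) = 8
c (Red): max(-16, -14) = -14
Left (Blue): min(16, 8, -14) = -14
d (Red): max(1, -11) = 1
e (Red): max(-20, 6) = 6
Mid (Blue): min(1, 6) = 1
f (Red): max(-8, -2, 10) = 10
g (Red): max(-1, 9) = 9
h (Red): max(-13, -7, 15, -8) = 15
Right (Blue): min(10, 9, 15) = 9
S0 (Red): max(-14, 1, 9) = 9

9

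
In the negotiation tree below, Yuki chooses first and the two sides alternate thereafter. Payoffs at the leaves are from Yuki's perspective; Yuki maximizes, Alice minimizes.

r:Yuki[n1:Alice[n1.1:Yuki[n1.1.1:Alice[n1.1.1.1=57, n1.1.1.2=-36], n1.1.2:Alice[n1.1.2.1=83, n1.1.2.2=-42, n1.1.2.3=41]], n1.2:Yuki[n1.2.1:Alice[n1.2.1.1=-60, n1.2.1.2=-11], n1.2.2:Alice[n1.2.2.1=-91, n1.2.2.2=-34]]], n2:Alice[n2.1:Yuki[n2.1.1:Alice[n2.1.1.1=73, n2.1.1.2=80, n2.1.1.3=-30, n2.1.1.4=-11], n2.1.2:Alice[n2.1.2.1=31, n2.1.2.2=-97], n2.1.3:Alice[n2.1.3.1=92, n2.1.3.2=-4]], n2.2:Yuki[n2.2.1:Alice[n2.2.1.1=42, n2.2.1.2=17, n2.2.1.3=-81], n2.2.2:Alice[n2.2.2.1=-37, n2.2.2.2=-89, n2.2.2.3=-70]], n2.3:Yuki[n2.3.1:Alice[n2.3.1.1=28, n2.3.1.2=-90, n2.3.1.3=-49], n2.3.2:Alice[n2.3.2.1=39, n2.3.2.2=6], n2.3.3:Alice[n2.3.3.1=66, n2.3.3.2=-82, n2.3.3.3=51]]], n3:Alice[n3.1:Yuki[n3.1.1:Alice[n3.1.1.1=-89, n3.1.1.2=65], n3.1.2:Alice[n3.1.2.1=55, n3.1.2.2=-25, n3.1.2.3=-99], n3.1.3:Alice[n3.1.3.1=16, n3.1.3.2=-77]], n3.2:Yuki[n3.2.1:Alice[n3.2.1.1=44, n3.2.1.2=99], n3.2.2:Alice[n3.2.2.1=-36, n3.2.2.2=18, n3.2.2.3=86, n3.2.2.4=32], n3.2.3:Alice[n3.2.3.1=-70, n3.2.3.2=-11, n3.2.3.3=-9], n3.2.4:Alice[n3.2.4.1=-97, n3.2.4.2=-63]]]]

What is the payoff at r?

n1.1.1 (Alice): min(57, -36) = -36
n1.1.2 (Alice): min(83, -42, 41) = -42
n1.1 (Yuki): max(-36, -42) = -36
n1.2.1 (Alice): min(-60, -11) = -60
n1.2.2 (Alice): min(-91, -34) = -91
n1.2 (Yuki): max(-60, -91) = -60
n1 (Alice): min(-36, -60) = -60
n2.1.1 (Alice): min(73, 80, -30, -11) = -30
n2.1.2 (Alice): min(31, -97) = -97
n2.1.3 (Alice): min(92, -4) = -4
n2.1 (Yuki): max(-30, -97, -4) = -4
n2.2.1 (Alice): min(42, 17, -81) = -81
n2.2.2 (Alice): min(-37, -89, -70) = -89
n2.2 (Yuki): max(-81, -89) = -81
n2.3.1 (Alice): min(28, -90, -49) = -90
n2.3.2 (Alice): min(39, 6) = 6
n2.3.3 (Alice): min(66, -82, 51) = -82
n2.3 (Yuki): max(-90, 6, -82) = 6
n2 (Alice): min(-4, -81, 6) = -81
n3.1.1 (Alice): min(-89, 65) = -89
n3.1.2 (Alice): min(55, -25, -99) = -99
n3.1.3 (Alice): min(16, -77) = -77
n3.1 (Yuki): max(-89, -99, -77) = -77
n3.2.1 (Alice): min(44, 99) = 44
n3.2.2 (Alice): min(-36, 18, 86, 32) = -36
n3.2.3 (Alice): min(-70, -11, -9) = -70
n3.2.4 (Alice): min(-97, -63) = -97
n3.2 (Yuki): max(44, -36, -70, -97) = 44
n3 (Alice): min(-77, 44) = -77
r (Yuki): max(-60, -81, -77) = -60

-60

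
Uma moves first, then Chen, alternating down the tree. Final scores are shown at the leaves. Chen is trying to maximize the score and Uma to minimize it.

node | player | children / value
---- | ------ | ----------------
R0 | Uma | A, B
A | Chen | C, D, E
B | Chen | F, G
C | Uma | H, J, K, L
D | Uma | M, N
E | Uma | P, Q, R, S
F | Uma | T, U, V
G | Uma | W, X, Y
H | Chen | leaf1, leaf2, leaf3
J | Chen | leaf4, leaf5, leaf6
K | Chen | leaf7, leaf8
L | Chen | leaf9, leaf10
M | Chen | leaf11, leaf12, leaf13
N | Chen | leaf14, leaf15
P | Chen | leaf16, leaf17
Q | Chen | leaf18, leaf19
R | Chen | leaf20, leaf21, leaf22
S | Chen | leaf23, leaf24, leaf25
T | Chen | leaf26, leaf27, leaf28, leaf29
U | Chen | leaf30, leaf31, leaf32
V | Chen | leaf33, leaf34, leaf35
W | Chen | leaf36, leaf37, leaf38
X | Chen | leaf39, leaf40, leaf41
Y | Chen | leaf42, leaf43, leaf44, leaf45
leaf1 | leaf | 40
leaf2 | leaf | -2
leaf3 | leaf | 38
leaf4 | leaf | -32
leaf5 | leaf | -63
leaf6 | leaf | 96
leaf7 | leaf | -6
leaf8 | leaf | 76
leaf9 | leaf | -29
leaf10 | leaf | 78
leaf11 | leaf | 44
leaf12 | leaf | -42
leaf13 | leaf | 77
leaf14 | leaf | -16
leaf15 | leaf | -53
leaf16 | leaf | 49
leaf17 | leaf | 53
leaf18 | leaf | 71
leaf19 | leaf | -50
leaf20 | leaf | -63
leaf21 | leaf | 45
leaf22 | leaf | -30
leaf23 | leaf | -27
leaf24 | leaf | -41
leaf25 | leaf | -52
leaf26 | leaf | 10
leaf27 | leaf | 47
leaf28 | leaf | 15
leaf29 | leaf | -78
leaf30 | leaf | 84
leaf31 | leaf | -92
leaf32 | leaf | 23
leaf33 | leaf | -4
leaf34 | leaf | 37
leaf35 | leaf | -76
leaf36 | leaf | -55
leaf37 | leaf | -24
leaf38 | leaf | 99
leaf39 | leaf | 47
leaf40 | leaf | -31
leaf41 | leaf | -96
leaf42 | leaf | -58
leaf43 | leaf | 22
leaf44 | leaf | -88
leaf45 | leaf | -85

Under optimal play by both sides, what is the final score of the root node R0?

37

H (Chen): max(40, -2, 38) = 40
J (Chen): max(-32, -63, 96) = 96
K (Chen): max(-6, 76) = 76
L (Chen): max(-29, 78) = 78
C (Uma): min(40, 96, 76, 78) = 40
M (Chen): max(44, -42, 77) = 77
N (Chen): max(-16, -53) = -16
D (Uma): min(77, -16) = -16
P (Chen): max(49, 53) = 53
Q (Chen): max(71, -50) = 71
R (Chen): max(-63, 45, -30) = 45
S (Chen): max(-27, -41, -52) = -27
E (Uma): min(53, 71, 45, -27) = -27
A (Chen): max(40, -16, -27) = 40
T (Chen): max(10, 47, 15, -78) = 47
U (Chen): max(84, -92, 23) = 84
V (Chen): max(-4, 37, -76) = 37
F (Uma): min(47, 84, 37) = 37
W (Chen): max(-55, -24, 99) = 99
X (Chen): max(47, -31, -96) = 47
Y (Chen): max(-58, 22, -88, -85) = 22
G (Uma): min(99, 47, 22) = 22
B (Chen): max(37, 22) = 37
R0 (Uma): min(40, 37) = 37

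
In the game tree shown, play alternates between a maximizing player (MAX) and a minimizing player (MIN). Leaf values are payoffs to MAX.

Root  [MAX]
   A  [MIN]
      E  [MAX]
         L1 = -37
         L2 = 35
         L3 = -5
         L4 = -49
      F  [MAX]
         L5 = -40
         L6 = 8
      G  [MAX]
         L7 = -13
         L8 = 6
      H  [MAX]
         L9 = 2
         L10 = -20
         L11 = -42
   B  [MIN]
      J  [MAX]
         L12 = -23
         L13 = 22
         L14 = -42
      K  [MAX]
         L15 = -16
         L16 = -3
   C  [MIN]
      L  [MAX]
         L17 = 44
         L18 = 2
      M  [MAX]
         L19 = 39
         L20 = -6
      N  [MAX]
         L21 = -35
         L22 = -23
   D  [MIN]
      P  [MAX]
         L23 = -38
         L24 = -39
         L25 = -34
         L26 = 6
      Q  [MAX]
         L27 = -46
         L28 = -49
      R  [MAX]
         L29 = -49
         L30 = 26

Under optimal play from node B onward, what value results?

J (MAX): max(-23, 22, -42) = 22
K (MAX): max(-16, -3) = -3
B (MIN): min(22, -3) = -3

-3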